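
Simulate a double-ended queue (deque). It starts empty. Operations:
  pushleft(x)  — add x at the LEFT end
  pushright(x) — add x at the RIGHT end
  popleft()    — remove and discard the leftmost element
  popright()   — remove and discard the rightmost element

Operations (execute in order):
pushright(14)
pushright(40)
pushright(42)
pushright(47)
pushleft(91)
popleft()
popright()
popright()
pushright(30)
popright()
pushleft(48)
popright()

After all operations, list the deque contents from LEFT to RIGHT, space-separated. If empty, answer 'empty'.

pushright(14): [14]
pushright(40): [14, 40]
pushright(42): [14, 40, 42]
pushright(47): [14, 40, 42, 47]
pushleft(91): [91, 14, 40, 42, 47]
popleft(): [14, 40, 42, 47]
popright(): [14, 40, 42]
popright(): [14, 40]
pushright(30): [14, 40, 30]
popright(): [14, 40]
pushleft(48): [48, 14, 40]
popright(): [48, 14]

Answer: 48 14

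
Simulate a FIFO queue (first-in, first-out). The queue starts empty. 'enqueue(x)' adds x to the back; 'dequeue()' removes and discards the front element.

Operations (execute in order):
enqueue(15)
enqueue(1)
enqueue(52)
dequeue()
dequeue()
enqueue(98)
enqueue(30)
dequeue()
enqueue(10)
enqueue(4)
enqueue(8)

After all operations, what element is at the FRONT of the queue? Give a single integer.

Answer: 98

Derivation:
enqueue(15): queue = [15]
enqueue(1): queue = [15, 1]
enqueue(52): queue = [15, 1, 52]
dequeue(): queue = [1, 52]
dequeue(): queue = [52]
enqueue(98): queue = [52, 98]
enqueue(30): queue = [52, 98, 30]
dequeue(): queue = [98, 30]
enqueue(10): queue = [98, 30, 10]
enqueue(4): queue = [98, 30, 10, 4]
enqueue(8): queue = [98, 30, 10, 4, 8]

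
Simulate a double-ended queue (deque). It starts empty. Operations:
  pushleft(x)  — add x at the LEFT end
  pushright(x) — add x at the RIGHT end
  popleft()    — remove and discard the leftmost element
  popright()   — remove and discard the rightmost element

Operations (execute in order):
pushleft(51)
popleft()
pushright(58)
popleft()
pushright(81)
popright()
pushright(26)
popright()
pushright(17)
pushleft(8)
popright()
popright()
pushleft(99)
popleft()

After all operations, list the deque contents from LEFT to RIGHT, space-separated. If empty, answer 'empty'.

pushleft(51): [51]
popleft(): []
pushright(58): [58]
popleft(): []
pushright(81): [81]
popright(): []
pushright(26): [26]
popright(): []
pushright(17): [17]
pushleft(8): [8, 17]
popright(): [8]
popright(): []
pushleft(99): [99]
popleft(): []

Answer: empty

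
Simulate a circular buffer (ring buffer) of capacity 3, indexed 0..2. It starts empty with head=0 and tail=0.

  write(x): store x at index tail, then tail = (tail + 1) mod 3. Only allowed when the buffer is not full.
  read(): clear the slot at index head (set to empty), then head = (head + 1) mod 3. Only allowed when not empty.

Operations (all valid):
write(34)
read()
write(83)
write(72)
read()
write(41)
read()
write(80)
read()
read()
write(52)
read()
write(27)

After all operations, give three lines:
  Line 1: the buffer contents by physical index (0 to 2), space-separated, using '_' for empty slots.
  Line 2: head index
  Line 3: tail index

write(34): buf=[34 _ _], head=0, tail=1, size=1
read(): buf=[_ _ _], head=1, tail=1, size=0
write(83): buf=[_ 83 _], head=1, tail=2, size=1
write(72): buf=[_ 83 72], head=1, tail=0, size=2
read(): buf=[_ _ 72], head=2, tail=0, size=1
write(41): buf=[41 _ 72], head=2, tail=1, size=2
read(): buf=[41 _ _], head=0, tail=1, size=1
write(80): buf=[41 80 _], head=0, tail=2, size=2
read(): buf=[_ 80 _], head=1, tail=2, size=1
read(): buf=[_ _ _], head=2, tail=2, size=0
write(52): buf=[_ _ 52], head=2, tail=0, size=1
read(): buf=[_ _ _], head=0, tail=0, size=0
write(27): buf=[27 _ _], head=0, tail=1, size=1

Answer: 27 _ _
0
1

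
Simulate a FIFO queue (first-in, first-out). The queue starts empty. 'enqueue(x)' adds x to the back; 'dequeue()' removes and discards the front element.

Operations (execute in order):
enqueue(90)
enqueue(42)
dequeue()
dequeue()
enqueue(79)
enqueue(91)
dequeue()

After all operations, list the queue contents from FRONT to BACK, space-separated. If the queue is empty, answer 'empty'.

enqueue(90): [90]
enqueue(42): [90, 42]
dequeue(): [42]
dequeue(): []
enqueue(79): [79]
enqueue(91): [79, 91]
dequeue(): [91]

Answer: 91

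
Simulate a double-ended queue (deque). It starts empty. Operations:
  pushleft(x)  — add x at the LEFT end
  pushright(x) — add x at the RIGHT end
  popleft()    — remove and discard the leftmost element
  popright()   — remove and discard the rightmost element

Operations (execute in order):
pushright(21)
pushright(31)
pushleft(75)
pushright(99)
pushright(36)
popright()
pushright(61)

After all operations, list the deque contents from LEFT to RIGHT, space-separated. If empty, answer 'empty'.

pushright(21): [21]
pushright(31): [21, 31]
pushleft(75): [75, 21, 31]
pushright(99): [75, 21, 31, 99]
pushright(36): [75, 21, 31, 99, 36]
popright(): [75, 21, 31, 99]
pushright(61): [75, 21, 31, 99, 61]

Answer: 75 21 31 99 61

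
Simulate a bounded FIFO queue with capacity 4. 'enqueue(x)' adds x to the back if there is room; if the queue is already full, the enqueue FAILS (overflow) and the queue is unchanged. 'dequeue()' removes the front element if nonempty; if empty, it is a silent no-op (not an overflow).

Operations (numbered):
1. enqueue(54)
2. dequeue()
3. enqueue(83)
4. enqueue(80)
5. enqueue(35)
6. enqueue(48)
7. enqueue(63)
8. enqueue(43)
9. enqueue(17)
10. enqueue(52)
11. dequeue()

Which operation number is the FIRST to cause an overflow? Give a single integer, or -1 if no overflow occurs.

1. enqueue(54): size=1
2. dequeue(): size=0
3. enqueue(83): size=1
4. enqueue(80): size=2
5. enqueue(35): size=3
6. enqueue(48): size=4
7. enqueue(63): size=4=cap → OVERFLOW (fail)
8. enqueue(43): size=4=cap → OVERFLOW (fail)
9. enqueue(17): size=4=cap → OVERFLOW (fail)
10. enqueue(52): size=4=cap → OVERFLOW (fail)
11. dequeue(): size=3

Answer: 7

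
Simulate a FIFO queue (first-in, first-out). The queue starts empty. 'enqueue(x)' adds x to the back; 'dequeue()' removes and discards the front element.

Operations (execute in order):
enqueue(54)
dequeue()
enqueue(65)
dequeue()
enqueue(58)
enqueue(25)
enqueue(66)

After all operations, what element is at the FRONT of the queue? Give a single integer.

Answer: 58

Derivation:
enqueue(54): queue = [54]
dequeue(): queue = []
enqueue(65): queue = [65]
dequeue(): queue = []
enqueue(58): queue = [58]
enqueue(25): queue = [58, 25]
enqueue(66): queue = [58, 25, 66]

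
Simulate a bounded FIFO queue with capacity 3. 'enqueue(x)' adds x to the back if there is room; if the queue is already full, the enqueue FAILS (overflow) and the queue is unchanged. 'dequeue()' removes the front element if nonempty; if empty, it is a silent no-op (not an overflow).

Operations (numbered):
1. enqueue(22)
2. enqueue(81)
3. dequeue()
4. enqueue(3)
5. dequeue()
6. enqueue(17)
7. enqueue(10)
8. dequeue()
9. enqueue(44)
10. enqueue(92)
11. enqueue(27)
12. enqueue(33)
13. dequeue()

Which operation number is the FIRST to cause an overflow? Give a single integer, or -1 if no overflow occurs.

Answer: 10

Derivation:
1. enqueue(22): size=1
2. enqueue(81): size=2
3. dequeue(): size=1
4. enqueue(3): size=2
5. dequeue(): size=1
6. enqueue(17): size=2
7. enqueue(10): size=3
8. dequeue(): size=2
9. enqueue(44): size=3
10. enqueue(92): size=3=cap → OVERFLOW (fail)
11. enqueue(27): size=3=cap → OVERFLOW (fail)
12. enqueue(33): size=3=cap → OVERFLOW (fail)
13. dequeue(): size=2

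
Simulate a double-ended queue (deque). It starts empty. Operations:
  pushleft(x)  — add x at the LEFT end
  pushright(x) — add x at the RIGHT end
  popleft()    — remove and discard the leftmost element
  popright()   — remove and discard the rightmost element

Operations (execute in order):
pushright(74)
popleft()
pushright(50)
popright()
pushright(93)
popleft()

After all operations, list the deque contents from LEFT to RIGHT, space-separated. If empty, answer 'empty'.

pushright(74): [74]
popleft(): []
pushright(50): [50]
popright(): []
pushright(93): [93]
popleft(): []

Answer: empty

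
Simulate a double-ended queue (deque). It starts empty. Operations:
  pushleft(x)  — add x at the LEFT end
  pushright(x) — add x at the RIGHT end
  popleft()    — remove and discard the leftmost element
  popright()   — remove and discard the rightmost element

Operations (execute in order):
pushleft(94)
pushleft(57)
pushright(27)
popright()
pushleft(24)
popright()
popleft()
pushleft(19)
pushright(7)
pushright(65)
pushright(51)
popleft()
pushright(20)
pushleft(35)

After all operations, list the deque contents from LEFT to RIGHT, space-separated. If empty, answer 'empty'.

pushleft(94): [94]
pushleft(57): [57, 94]
pushright(27): [57, 94, 27]
popright(): [57, 94]
pushleft(24): [24, 57, 94]
popright(): [24, 57]
popleft(): [57]
pushleft(19): [19, 57]
pushright(7): [19, 57, 7]
pushright(65): [19, 57, 7, 65]
pushright(51): [19, 57, 7, 65, 51]
popleft(): [57, 7, 65, 51]
pushright(20): [57, 7, 65, 51, 20]
pushleft(35): [35, 57, 7, 65, 51, 20]

Answer: 35 57 7 65 51 20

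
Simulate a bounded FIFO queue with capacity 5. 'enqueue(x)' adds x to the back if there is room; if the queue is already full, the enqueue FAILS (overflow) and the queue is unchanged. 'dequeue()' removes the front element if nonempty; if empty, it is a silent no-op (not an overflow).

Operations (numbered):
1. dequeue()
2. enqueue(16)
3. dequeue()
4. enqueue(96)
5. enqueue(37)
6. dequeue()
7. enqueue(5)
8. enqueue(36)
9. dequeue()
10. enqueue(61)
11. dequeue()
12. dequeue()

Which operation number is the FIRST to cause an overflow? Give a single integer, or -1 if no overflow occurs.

1. dequeue(): empty, no-op, size=0
2. enqueue(16): size=1
3. dequeue(): size=0
4. enqueue(96): size=1
5. enqueue(37): size=2
6. dequeue(): size=1
7. enqueue(5): size=2
8. enqueue(36): size=3
9. dequeue(): size=2
10. enqueue(61): size=3
11. dequeue(): size=2
12. dequeue(): size=1

Answer: -1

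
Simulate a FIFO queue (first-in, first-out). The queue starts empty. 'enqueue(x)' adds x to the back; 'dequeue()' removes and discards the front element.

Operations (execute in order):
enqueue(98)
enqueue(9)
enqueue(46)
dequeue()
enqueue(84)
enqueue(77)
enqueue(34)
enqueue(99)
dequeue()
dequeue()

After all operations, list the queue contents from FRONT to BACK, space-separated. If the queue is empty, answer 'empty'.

Answer: 84 77 34 99

Derivation:
enqueue(98): [98]
enqueue(9): [98, 9]
enqueue(46): [98, 9, 46]
dequeue(): [9, 46]
enqueue(84): [9, 46, 84]
enqueue(77): [9, 46, 84, 77]
enqueue(34): [9, 46, 84, 77, 34]
enqueue(99): [9, 46, 84, 77, 34, 99]
dequeue(): [46, 84, 77, 34, 99]
dequeue(): [84, 77, 34, 99]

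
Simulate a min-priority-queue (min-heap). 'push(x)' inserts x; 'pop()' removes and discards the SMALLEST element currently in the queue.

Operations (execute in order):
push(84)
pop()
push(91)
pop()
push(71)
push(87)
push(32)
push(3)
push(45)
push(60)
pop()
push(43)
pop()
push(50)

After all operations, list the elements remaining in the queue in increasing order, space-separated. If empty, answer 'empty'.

Answer: 43 45 50 60 71 87

Derivation:
push(84): heap contents = [84]
pop() → 84: heap contents = []
push(91): heap contents = [91]
pop() → 91: heap contents = []
push(71): heap contents = [71]
push(87): heap contents = [71, 87]
push(32): heap contents = [32, 71, 87]
push(3): heap contents = [3, 32, 71, 87]
push(45): heap contents = [3, 32, 45, 71, 87]
push(60): heap contents = [3, 32, 45, 60, 71, 87]
pop() → 3: heap contents = [32, 45, 60, 71, 87]
push(43): heap contents = [32, 43, 45, 60, 71, 87]
pop() → 32: heap contents = [43, 45, 60, 71, 87]
push(50): heap contents = [43, 45, 50, 60, 71, 87]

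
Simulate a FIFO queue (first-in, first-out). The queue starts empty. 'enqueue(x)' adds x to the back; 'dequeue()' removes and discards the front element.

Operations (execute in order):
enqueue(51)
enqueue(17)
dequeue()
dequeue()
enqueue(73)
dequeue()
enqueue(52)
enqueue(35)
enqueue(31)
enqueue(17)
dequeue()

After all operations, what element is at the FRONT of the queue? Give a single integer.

Answer: 35

Derivation:
enqueue(51): queue = [51]
enqueue(17): queue = [51, 17]
dequeue(): queue = [17]
dequeue(): queue = []
enqueue(73): queue = [73]
dequeue(): queue = []
enqueue(52): queue = [52]
enqueue(35): queue = [52, 35]
enqueue(31): queue = [52, 35, 31]
enqueue(17): queue = [52, 35, 31, 17]
dequeue(): queue = [35, 31, 17]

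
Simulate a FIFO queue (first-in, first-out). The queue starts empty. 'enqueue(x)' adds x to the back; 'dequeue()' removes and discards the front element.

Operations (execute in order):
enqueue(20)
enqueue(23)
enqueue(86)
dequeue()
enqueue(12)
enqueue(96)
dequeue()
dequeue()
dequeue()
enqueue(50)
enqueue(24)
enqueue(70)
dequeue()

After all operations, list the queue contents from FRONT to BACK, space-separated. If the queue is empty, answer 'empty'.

enqueue(20): [20]
enqueue(23): [20, 23]
enqueue(86): [20, 23, 86]
dequeue(): [23, 86]
enqueue(12): [23, 86, 12]
enqueue(96): [23, 86, 12, 96]
dequeue(): [86, 12, 96]
dequeue(): [12, 96]
dequeue(): [96]
enqueue(50): [96, 50]
enqueue(24): [96, 50, 24]
enqueue(70): [96, 50, 24, 70]
dequeue(): [50, 24, 70]

Answer: 50 24 70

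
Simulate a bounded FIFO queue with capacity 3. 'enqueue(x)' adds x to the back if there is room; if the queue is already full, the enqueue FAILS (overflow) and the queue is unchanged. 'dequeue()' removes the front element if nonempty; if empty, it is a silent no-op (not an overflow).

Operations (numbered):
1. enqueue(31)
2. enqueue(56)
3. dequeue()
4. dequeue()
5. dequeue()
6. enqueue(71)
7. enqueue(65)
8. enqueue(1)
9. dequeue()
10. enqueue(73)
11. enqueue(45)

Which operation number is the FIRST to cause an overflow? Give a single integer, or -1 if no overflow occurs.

Answer: 11

Derivation:
1. enqueue(31): size=1
2. enqueue(56): size=2
3. dequeue(): size=1
4. dequeue(): size=0
5. dequeue(): empty, no-op, size=0
6. enqueue(71): size=1
7. enqueue(65): size=2
8. enqueue(1): size=3
9. dequeue(): size=2
10. enqueue(73): size=3
11. enqueue(45): size=3=cap → OVERFLOW (fail)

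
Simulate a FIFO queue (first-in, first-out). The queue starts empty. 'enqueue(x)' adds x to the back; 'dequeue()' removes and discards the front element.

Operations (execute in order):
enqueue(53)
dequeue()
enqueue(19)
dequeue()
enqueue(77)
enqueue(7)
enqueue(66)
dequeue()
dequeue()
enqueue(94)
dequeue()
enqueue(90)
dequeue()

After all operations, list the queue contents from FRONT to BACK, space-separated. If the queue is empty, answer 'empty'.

Answer: 90

Derivation:
enqueue(53): [53]
dequeue(): []
enqueue(19): [19]
dequeue(): []
enqueue(77): [77]
enqueue(7): [77, 7]
enqueue(66): [77, 7, 66]
dequeue(): [7, 66]
dequeue(): [66]
enqueue(94): [66, 94]
dequeue(): [94]
enqueue(90): [94, 90]
dequeue(): [90]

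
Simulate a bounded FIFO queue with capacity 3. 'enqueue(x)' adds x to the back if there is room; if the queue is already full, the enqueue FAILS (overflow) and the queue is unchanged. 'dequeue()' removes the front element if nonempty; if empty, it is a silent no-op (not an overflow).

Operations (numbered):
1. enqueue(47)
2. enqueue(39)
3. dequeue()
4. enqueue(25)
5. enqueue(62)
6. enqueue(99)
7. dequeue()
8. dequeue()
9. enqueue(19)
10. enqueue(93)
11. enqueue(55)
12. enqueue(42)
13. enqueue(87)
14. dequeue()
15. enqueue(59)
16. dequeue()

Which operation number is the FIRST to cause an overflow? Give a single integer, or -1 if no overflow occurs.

Answer: 6

Derivation:
1. enqueue(47): size=1
2. enqueue(39): size=2
3. dequeue(): size=1
4. enqueue(25): size=2
5. enqueue(62): size=3
6. enqueue(99): size=3=cap → OVERFLOW (fail)
7. dequeue(): size=2
8. dequeue(): size=1
9. enqueue(19): size=2
10. enqueue(93): size=3
11. enqueue(55): size=3=cap → OVERFLOW (fail)
12. enqueue(42): size=3=cap → OVERFLOW (fail)
13. enqueue(87): size=3=cap → OVERFLOW (fail)
14. dequeue(): size=2
15. enqueue(59): size=3
16. dequeue(): size=2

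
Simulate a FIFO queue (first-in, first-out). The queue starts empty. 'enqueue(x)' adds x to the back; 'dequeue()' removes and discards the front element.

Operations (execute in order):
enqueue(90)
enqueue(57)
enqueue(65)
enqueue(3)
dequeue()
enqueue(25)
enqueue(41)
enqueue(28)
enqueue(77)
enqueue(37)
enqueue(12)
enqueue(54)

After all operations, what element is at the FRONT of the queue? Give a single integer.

Answer: 57

Derivation:
enqueue(90): queue = [90]
enqueue(57): queue = [90, 57]
enqueue(65): queue = [90, 57, 65]
enqueue(3): queue = [90, 57, 65, 3]
dequeue(): queue = [57, 65, 3]
enqueue(25): queue = [57, 65, 3, 25]
enqueue(41): queue = [57, 65, 3, 25, 41]
enqueue(28): queue = [57, 65, 3, 25, 41, 28]
enqueue(77): queue = [57, 65, 3, 25, 41, 28, 77]
enqueue(37): queue = [57, 65, 3, 25, 41, 28, 77, 37]
enqueue(12): queue = [57, 65, 3, 25, 41, 28, 77, 37, 12]
enqueue(54): queue = [57, 65, 3, 25, 41, 28, 77, 37, 12, 54]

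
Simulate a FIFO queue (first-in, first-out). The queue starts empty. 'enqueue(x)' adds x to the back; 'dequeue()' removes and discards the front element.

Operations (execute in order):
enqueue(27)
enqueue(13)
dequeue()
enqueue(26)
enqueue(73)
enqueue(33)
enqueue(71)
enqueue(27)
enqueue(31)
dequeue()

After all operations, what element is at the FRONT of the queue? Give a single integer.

Answer: 26

Derivation:
enqueue(27): queue = [27]
enqueue(13): queue = [27, 13]
dequeue(): queue = [13]
enqueue(26): queue = [13, 26]
enqueue(73): queue = [13, 26, 73]
enqueue(33): queue = [13, 26, 73, 33]
enqueue(71): queue = [13, 26, 73, 33, 71]
enqueue(27): queue = [13, 26, 73, 33, 71, 27]
enqueue(31): queue = [13, 26, 73, 33, 71, 27, 31]
dequeue(): queue = [26, 73, 33, 71, 27, 31]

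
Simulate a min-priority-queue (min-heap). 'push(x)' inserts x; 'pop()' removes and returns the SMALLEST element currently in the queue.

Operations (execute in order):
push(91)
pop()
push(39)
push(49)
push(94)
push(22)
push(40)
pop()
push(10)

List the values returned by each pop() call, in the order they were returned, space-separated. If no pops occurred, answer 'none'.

push(91): heap contents = [91]
pop() → 91: heap contents = []
push(39): heap contents = [39]
push(49): heap contents = [39, 49]
push(94): heap contents = [39, 49, 94]
push(22): heap contents = [22, 39, 49, 94]
push(40): heap contents = [22, 39, 40, 49, 94]
pop() → 22: heap contents = [39, 40, 49, 94]
push(10): heap contents = [10, 39, 40, 49, 94]

Answer: 91 22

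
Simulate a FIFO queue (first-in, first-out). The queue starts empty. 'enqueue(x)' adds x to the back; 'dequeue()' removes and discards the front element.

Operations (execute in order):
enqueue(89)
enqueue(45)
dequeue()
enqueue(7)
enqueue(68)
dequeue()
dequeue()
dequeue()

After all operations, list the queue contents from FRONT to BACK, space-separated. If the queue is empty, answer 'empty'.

enqueue(89): [89]
enqueue(45): [89, 45]
dequeue(): [45]
enqueue(7): [45, 7]
enqueue(68): [45, 7, 68]
dequeue(): [7, 68]
dequeue(): [68]
dequeue(): []

Answer: empty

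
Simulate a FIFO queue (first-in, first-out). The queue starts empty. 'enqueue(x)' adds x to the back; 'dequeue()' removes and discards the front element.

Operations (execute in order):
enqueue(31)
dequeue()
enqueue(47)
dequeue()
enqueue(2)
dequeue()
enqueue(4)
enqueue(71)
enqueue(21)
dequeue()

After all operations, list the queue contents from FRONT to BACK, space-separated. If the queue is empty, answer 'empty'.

Answer: 71 21

Derivation:
enqueue(31): [31]
dequeue(): []
enqueue(47): [47]
dequeue(): []
enqueue(2): [2]
dequeue(): []
enqueue(4): [4]
enqueue(71): [4, 71]
enqueue(21): [4, 71, 21]
dequeue(): [71, 21]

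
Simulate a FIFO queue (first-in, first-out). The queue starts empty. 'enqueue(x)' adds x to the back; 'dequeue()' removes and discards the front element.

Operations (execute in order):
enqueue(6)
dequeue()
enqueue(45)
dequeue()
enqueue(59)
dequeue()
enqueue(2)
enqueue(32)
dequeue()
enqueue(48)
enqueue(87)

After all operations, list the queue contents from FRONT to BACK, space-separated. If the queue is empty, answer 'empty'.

enqueue(6): [6]
dequeue(): []
enqueue(45): [45]
dequeue(): []
enqueue(59): [59]
dequeue(): []
enqueue(2): [2]
enqueue(32): [2, 32]
dequeue(): [32]
enqueue(48): [32, 48]
enqueue(87): [32, 48, 87]

Answer: 32 48 87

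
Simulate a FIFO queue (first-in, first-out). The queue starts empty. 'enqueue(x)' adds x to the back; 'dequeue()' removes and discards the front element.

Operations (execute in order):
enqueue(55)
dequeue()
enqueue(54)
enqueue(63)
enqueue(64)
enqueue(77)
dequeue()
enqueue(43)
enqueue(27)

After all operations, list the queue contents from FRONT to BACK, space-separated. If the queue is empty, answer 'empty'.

Answer: 63 64 77 43 27

Derivation:
enqueue(55): [55]
dequeue(): []
enqueue(54): [54]
enqueue(63): [54, 63]
enqueue(64): [54, 63, 64]
enqueue(77): [54, 63, 64, 77]
dequeue(): [63, 64, 77]
enqueue(43): [63, 64, 77, 43]
enqueue(27): [63, 64, 77, 43, 27]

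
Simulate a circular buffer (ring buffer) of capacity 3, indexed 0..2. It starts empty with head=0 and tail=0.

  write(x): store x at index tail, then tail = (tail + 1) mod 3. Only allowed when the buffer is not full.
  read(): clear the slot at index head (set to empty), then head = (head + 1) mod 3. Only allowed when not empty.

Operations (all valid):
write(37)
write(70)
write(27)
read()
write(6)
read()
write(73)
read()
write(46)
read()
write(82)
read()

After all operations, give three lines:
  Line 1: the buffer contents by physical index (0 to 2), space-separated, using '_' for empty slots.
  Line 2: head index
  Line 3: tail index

write(37): buf=[37 _ _], head=0, tail=1, size=1
write(70): buf=[37 70 _], head=0, tail=2, size=2
write(27): buf=[37 70 27], head=0, tail=0, size=3
read(): buf=[_ 70 27], head=1, tail=0, size=2
write(6): buf=[6 70 27], head=1, tail=1, size=3
read(): buf=[6 _ 27], head=2, tail=1, size=2
write(73): buf=[6 73 27], head=2, tail=2, size=3
read(): buf=[6 73 _], head=0, tail=2, size=2
write(46): buf=[6 73 46], head=0, tail=0, size=3
read(): buf=[_ 73 46], head=1, tail=0, size=2
write(82): buf=[82 73 46], head=1, tail=1, size=3
read(): buf=[82 _ 46], head=2, tail=1, size=2

Answer: 82 _ 46
2
1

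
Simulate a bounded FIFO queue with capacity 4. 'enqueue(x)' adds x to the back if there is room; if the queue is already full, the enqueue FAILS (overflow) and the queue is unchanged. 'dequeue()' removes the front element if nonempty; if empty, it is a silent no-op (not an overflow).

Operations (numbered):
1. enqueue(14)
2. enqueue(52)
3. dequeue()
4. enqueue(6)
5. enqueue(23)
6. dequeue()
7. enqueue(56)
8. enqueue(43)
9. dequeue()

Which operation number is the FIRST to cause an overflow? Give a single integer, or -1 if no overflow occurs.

Answer: -1

Derivation:
1. enqueue(14): size=1
2. enqueue(52): size=2
3. dequeue(): size=1
4. enqueue(6): size=2
5. enqueue(23): size=3
6. dequeue(): size=2
7. enqueue(56): size=3
8. enqueue(43): size=4
9. dequeue(): size=3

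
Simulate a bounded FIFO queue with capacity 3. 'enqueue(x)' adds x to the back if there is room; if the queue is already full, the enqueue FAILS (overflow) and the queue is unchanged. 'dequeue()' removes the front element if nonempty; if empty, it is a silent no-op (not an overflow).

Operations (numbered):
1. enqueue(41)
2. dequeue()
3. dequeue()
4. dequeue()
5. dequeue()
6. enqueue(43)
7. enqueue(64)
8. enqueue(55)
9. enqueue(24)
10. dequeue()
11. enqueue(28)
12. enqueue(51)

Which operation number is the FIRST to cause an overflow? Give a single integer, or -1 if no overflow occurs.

1. enqueue(41): size=1
2. dequeue(): size=0
3. dequeue(): empty, no-op, size=0
4. dequeue(): empty, no-op, size=0
5. dequeue(): empty, no-op, size=0
6. enqueue(43): size=1
7. enqueue(64): size=2
8. enqueue(55): size=3
9. enqueue(24): size=3=cap → OVERFLOW (fail)
10. dequeue(): size=2
11. enqueue(28): size=3
12. enqueue(51): size=3=cap → OVERFLOW (fail)

Answer: 9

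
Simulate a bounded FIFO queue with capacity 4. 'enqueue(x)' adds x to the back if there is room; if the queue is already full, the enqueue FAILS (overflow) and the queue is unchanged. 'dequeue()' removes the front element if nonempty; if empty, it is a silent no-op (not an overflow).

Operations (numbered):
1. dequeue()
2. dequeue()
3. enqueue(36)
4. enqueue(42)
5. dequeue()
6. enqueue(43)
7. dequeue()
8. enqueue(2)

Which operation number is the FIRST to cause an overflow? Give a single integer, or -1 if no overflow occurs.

Answer: -1

Derivation:
1. dequeue(): empty, no-op, size=0
2. dequeue(): empty, no-op, size=0
3. enqueue(36): size=1
4. enqueue(42): size=2
5. dequeue(): size=1
6. enqueue(43): size=2
7. dequeue(): size=1
8. enqueue(2): size=2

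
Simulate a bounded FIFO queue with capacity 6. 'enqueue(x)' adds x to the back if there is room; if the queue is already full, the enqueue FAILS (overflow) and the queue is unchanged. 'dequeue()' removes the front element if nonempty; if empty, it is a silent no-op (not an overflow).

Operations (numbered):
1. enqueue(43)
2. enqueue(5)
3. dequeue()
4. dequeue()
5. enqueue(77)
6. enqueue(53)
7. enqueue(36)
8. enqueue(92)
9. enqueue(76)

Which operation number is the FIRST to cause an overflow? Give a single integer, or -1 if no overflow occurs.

1. enqueue(43): size=1
2. enqueue(5): size=2
3. dequeue(): size=1
4. dequeue(): size=0
5. enqueue(77): size=1
6. enqueue(53): size=2
7. enqueue(36): size=3
8. enqueue(92): size=4
9. enqueue(76): size=5

Answer: -1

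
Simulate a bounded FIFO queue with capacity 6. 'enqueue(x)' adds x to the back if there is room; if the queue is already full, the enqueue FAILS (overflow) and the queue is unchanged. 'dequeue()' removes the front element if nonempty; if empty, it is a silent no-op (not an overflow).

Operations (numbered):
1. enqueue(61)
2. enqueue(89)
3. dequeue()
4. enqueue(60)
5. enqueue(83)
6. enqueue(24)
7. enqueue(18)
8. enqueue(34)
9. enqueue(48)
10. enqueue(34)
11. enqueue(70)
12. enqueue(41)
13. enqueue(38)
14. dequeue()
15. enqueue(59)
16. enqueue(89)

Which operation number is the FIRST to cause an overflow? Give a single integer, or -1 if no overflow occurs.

Answer: 9

Derivation:
1. enqueue(61): size=1
2. enqueue(89): size=2
3. dequeue(): size=1
4. enqueue(60): size=2
5. enqueue(83): size=3
6. enqueue(24): size=4
7. enqueue(18): size=5
8. enqueue(34): size=6
9. enqueue(48): size=6=cap → OVERFLOW (fail)
10. enqueue(34): size=6=cap → OVERFLOW (fail)
11. enqueue(70): size=6=cap → OVERFLOW (fail)
12. enqueue(41): size=6=cap → OVERFLOW (fail)
13. enqueue(38): size=6=cap → OVERFLOW (fail)
14. dequeue(): size=5
15. enqueue(59): size=6
16. enqueue(89): size=6=cap → OVERFLOW (fail)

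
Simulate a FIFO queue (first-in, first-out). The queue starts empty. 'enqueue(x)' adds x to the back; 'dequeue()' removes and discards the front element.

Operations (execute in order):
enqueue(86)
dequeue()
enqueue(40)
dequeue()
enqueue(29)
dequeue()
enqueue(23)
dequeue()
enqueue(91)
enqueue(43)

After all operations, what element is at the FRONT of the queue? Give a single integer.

enqueue(86): queue = [86]
dequeue(): queue = []
enqueue(40): queue = [40]
dequeue(): queue = []
enqueue(29): queue = [29]
dequeue(): queue = []
enqueue(23): queue = [23]
dequeue(): queue = []
enqueue(91): queue = [91]
enqueue(43): queue = [91, 43]

Answer: 91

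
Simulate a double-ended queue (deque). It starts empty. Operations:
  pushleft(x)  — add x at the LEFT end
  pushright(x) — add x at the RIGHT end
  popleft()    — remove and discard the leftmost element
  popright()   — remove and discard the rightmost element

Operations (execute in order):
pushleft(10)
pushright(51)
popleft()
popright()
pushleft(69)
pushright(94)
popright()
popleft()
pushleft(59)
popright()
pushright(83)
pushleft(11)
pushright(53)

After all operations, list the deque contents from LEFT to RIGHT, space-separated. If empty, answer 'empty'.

pushleft(10): [10]
pushright(51): [10, 51]
popleft(): [51]
popright(): []
pushleft(69): [69]
pushright(94): [69, 94]
popright(): [69]
popleft(): []
pushleft(59): [59]
popright(): []
pushright(83): [83]
pushleft(11): [11, 83]
pushright(53): [11, 83, 53]

Answer: 11 83 53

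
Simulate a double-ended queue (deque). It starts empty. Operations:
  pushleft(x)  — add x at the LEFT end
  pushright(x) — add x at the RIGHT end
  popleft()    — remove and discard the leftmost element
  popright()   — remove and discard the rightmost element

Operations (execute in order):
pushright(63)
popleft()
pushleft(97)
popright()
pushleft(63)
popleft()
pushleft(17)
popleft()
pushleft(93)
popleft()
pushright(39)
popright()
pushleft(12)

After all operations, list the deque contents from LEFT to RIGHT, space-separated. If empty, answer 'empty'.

pushright(63): [63]
popleft(): []
pushleft(97): [97]
popright(): []
pushleft(63): [63]
popleft(): []
pushleft(17): [17]
popleft(): []
pushleft(93): [93]
popleft(): []
pushright(39): [39]
popright(): []
pushleft(12): [12]

Answer: 12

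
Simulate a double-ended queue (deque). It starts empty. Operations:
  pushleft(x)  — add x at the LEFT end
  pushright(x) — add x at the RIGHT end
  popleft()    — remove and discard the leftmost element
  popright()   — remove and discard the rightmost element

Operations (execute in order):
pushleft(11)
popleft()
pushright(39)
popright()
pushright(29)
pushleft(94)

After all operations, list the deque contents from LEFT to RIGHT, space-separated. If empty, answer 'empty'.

Answer: 94 29

Derivation:
pushleft(11): [11]
popleft(): []
pushright(39): [39]
popright(): []
pushright(29): [29]
pushleft(94): [94, 29]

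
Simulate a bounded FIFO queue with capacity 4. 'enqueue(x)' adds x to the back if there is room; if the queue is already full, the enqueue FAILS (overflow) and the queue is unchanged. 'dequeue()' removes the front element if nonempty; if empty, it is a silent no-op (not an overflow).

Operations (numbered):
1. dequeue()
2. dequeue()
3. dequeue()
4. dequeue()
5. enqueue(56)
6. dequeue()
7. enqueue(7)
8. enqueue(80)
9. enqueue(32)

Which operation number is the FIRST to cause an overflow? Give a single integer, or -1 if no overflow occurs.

Answer: -1

Derivation:
1. dequeue(): empty, no-op, size=0
2. dequeue(): empty, no-op, size=0
3. dequeue(): empty, no-op, size=0
4. dequeue(): empty, no-op, size=0
5. enqueue(56): size=1
6. dequeue(): size=0
7. enqueue(7): size=1
8. enqueue(80): size=2
9. enqueue(32): size=3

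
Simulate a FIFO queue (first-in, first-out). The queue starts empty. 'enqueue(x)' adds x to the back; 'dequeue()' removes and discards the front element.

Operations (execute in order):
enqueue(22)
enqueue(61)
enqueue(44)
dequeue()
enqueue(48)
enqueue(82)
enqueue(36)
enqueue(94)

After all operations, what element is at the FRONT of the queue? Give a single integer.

Answer: 61

Derivation:
enqueue(22): queue = [22]
enqueue(61): queue = [22, 61]
enqueue(44): queue = [22, 61, 44]
dequeue(): queue = [61, 44]
enqueue(48): queue = [61, 44, 48]
enqueue(82): queue = [61, 44, 48, 82]
enqueue(36): queue = [61, 44, 48, 82, 36]
enqueue(94): queue = [61, 44, 48, 82, 36, 94]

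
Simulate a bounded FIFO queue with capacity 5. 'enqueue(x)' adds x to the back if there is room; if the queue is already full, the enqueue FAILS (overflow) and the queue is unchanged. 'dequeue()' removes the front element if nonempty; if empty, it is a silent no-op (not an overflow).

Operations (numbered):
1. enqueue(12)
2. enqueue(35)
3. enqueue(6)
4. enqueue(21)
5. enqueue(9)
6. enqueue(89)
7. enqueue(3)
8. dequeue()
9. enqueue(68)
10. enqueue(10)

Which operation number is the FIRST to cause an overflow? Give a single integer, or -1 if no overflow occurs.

1. enqueue(12): size=1
2. enqueue(35): size=2
3. enqueue(6): size=3
4. enqueue(21): size=4
5. enqueue(9): size=5
6. enqueue(89): size=5=cap → OVERFLOW (fail)
7. enqueue(3): size=5=cap → OVERFLOW (fail)
8. dequeue(): size=4
9. enqueue(68): size=5
10. enqueue(10): size=5=cap → OVERFLOW (fail)

Answer: 6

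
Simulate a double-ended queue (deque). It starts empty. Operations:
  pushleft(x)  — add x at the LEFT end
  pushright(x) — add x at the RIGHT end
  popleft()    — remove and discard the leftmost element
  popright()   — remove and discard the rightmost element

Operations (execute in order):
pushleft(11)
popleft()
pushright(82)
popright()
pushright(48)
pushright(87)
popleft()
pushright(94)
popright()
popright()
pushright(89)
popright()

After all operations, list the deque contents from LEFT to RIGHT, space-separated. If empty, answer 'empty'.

pushleft(11): [11]
popleft(): []
pushright(82): [82]
popright(): []
pushright(48): [48]
pushright(87): [48, 87]
popleft(): [87]
pushright(94): [87, 94]
popright(): [87]
popright(): []
pushright(89): [89]
popright(): []

Answer: empty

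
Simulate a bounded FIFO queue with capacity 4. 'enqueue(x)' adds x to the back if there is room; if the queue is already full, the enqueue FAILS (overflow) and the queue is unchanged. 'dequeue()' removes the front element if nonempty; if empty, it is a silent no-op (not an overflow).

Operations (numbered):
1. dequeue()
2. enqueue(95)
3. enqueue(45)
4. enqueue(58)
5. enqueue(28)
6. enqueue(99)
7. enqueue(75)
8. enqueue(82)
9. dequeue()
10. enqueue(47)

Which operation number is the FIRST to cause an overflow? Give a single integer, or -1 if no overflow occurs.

1. dequeue(): empty, no-op, size=0
2. enqueue(95): size=1
3. enqueue(45): size=2
4. enqueue(58): size=3
5. enqueue(28): size=4
6. enqueue(99): size=4=cap → OVERFLOW (fail)
7. enqueue(75): size=4=cap → OVERFLOW (fail)
8. enqueue(82): size=4=cap → OVERFLOW (fail)
9. dequeue(): size=3
10. enqueue(47): size=4

Answer: 6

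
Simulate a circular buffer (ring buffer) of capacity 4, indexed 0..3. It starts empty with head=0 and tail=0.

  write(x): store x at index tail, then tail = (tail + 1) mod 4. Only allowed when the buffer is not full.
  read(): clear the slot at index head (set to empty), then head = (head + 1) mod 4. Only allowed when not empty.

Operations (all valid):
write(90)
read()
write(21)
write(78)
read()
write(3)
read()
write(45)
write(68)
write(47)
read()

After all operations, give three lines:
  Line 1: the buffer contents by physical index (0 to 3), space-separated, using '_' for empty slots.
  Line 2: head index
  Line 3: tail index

write(90): buf=[90 _ _ _], head=0, tail=1, size=1
read(): buf=[_ _ _ _], head=1, tail=1, size=0
write(21): buf=[_ 21 _ _], head=1, tail=2, size=1
write(78): buf=[_ 21 78 _], head=1, tail=3, size=2
read(): buf=[_ _ 78 _], head=2, tail=3, size=1
write(3): buf=[_ _ 78 3], head=2, tail=0, size=2
read(): buf=[_ _ _ 3], head=3, tail=0, size=1
write(45): buf=[45 _ _ 3], head=3, tail=1, size=2
write(68): buf=[45 68 _ 3], head=3, tail=2, size=3
write(47): buf=[45 68 47 3], head=3, tail=3, size=4
read(): buf=[45 68 47 _], head=0, tail=3, size=3

Answer: 45 68 47 _
0
3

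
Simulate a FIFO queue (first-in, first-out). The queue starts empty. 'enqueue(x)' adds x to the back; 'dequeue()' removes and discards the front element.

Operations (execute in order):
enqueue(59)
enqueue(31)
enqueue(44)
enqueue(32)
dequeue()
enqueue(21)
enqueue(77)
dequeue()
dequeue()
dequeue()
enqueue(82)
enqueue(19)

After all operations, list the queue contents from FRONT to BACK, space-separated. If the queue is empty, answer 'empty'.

enqueue(59): [59]
enqueue(31): [59, 31]
enqueue(44): [59, 31, 44]
enqueue(32): [59, 31, 44, 32]
dequeue(): [31, 44, 32]
enqueue(21): [31, 44, 32, 21]
enqueue(77): [31, 44, 32, 21, 77]
dequeue(): [44, 32, 21, 77]
dequeue(): [32, 21, 77]
dequeue(): [21, 77]
enqueue(82): [21, 77, 82]
enqueue(19): [21, 77, 82, 19]

Answer: 21 77 82 19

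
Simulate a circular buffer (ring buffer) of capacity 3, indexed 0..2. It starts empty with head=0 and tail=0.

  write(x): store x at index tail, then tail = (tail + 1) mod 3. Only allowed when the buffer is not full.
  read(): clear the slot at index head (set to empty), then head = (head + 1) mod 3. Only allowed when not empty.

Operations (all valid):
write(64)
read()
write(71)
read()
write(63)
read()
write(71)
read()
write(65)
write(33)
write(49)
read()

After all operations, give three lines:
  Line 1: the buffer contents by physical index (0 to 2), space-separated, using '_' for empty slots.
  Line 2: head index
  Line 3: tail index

Answer: 49 _ 33
2
1

Derivation:
write(64): buf=[64 _ _], head=0, tail=1, size=1
read(): buf=[_ _ _], head=1, tail=1, size=0
write(71): buf=[_ 71 _], head=1, tail=2, size=1
read(): buf=[_ _ _], head=2, tail=2, size=0
write(63): buf=[_ _ 63], head=2, tail=0, size=1
read(): buf=[_ _ _], head=0, tail=0, size=0
write(71): buf=[71 _ _], head=0, tail=1, size=1
read(): buf=[_ _ _], head=1, tail=1, size=0
write(65): buf=[_ 65 _], head=1, tail=2, size=1
write(33): buf=[_ 65 33], head=1, tail=0, size=2
write(49): buf=[49 65 33], head=1, tail=1, size=3
read(): buf=[49 _ 33], head=2, tail=1, size=2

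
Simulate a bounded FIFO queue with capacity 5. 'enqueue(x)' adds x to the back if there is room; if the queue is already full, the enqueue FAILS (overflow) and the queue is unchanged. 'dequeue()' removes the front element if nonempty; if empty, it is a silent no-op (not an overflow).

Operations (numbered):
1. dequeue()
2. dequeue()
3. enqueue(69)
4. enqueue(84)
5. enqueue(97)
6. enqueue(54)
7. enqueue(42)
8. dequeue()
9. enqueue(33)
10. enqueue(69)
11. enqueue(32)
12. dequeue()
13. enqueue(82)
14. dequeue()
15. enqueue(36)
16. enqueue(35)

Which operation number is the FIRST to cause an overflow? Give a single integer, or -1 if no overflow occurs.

Answer: 10

Derivation:
1. dequeue(): empty, no-op, size=0
2. dequeue(): empty, no-op, size=0
3. enqueue(69): size=1
4. enqueue(84): size=2
5. enqueue(97): size=3
6. enqueue(54): size=4
7. enqueue(42): size=5
8. dequeue(): size=4
9. enqueue(33): size=5
10. enqueue(69): size=5=cap → OVERFLOW (fail)
11. enqueue(32): size=5=cap → OVERFLOW (fail)
12. dequeue(): size=4
13. enqueue(82): size=5
14. dequeue(): size=4
15. enqueue(36): size=5
16. enqueue(35): size=5=cap → OVERFLOW (fail)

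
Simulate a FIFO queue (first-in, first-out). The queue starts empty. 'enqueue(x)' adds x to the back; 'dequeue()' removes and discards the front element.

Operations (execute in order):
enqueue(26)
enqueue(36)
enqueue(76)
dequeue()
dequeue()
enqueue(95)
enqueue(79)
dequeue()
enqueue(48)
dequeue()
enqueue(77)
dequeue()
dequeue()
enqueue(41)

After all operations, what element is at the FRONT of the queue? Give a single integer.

enqueue(26): queue = [26]
enqueue(36): queue = [26, 36]
enqueue(76): queue = [26, 36, 76]
dequeue(): queue = [36, 76]
dequeue(): queue = [76]
enqueue(95): queue = [76, 95]
enqueue(79): queue = [76, 95, 79]
dequeue(): queue = [95, 79]
enqueue(48): queue = [95, 79, 48]
dequeue(): queue = [79, 48]
enqueue(77): queue = [79, 48, 77]
dequeue(): queue = [48, 77]
dequeue(): queue = [77]
enqueue(41): queue = [77, 41]

Answer: 77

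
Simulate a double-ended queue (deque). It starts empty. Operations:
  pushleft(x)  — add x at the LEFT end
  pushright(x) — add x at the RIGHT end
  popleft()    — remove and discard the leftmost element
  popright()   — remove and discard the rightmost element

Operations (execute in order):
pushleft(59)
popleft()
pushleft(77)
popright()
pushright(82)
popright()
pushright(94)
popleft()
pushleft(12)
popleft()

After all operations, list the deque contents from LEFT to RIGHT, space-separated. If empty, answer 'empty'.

Answer: empty

Derivation:
pushleft(59): [59]
popleft(): []
pushleft(77): [77]
popright(): []
pushright(82): [82]
popright(): []
pushright(94): [94]
popleft(): []
pushleft(12): [12]
popleft(): []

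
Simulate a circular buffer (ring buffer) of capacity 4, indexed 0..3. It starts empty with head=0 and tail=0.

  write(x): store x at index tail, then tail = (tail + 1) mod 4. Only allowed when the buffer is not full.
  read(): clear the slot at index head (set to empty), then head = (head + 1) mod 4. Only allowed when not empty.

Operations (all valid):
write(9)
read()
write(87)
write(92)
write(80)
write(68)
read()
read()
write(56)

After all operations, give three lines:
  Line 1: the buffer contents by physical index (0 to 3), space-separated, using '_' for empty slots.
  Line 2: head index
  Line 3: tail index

write(9): buf=[9 _ _ _], head=0, tail=1, size=1
read(): buf=[_ _ _ _], head=1, tail=1, size=0
write(87): buf=[_ 87 _ _], head=1, tail=2, size=1
write(92): buf=[_ 87 92 _], head=1, tail=3, size=2
write(80): buf=[_ 87 92 80], head=1, tail=0, size=3
write(68): buf=[68 87 92 80], head=1, tail=1, size=4
read(): buf=[68 _ 92 80], head=2, tail=1, size=3
read(): buf=[68 _ _ 80], head=3, tail=1, size=2
write(56): buf=[68 56 _ 80], head=3, tail=2, size=3

Answer: 68 56 _ 80
3
2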